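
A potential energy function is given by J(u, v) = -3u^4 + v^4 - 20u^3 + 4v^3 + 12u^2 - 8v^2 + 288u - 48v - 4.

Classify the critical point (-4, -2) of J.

The mixed partial ∂²J/∂u∂v is 0, so the Hessian at any point is diag(J_uu, J_vv) = diag(12(-3u^2 - 10u + 2), 4(3v^2 + 6v - 4)).
At (-4, -2): H = diag(-72, -16).
Both eigenvalues are negative, so H is negative definite: a local maximum.

local maximum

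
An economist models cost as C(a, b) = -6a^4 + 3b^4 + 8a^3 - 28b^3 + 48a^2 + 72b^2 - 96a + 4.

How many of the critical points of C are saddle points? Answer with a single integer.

C separates as a function of a plus a function of b, so ∇C=0 decouples.
∂C/∂a = -24(a - 2)(a - 1)(a + 2) = 0 at a ∈ {-2, 1, 2}; ∂C/∂b = 12b(b - 4)(b - 3) = 0 at b ∈ {0, 3, 4}.
The Hessian is diagonal: diag(C_aa, C_bb). Second derivatives: C_aa(-2)=-288, C_aa(1)=72, C_aa(2)=-96; C_bb(0)=144, C_bb(3)=-36, C_bb(4)=48.
Saddle points occur where the two diagonal entries have opposite signs: (-2, 0), (-2, 4), (1, 3), (2, 0), (2, 4). Count: 5.

5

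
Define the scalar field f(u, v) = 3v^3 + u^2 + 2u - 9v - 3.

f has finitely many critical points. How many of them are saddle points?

1

f separates as a function of u plus a function of v, so ∇f=0 decouples.
∂f/∂u = 2(u + 1) = 0 at u ∈ {-1}; ∂f/∂v = 9(v - 1)(v + 1) = 0 at v ∈ {-1, 1}.
The Hessian is diagonal: diag(f_uu, f_vv). Second derivatives: f_uu(-1)=2; f_vv(-1)=-18, f_vv(1)=18.
Saddle points occur where the two diagonal entries have opposite signs: (-1, -1). Count: 1.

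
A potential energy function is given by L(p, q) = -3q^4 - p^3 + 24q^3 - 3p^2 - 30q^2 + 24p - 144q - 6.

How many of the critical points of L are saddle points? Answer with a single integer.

L separates as a function of p plus a function of q, so ∇L=0 decouples.
∂L/∂p = -3(p - 2)(p + 4) = 0 at p ∈ {-4, 2}; ∂L/∂q = -12(q - 4)(q - 3)(q + 1) = 0 at q ∈ {-1, 3, 4}.
The Hessian is diagonal: diag(L_pp, L_qq). Second derivatives: L_pp(-4)=18, L_pp(2)=-18; L_qq(-1)=-240, L_qq(3)=48, L_qq(4)=-60.
Saddle points occur where the two diagonal entries have opposite signs: (-4, -1), (-4, 4), (2, 3). Count: 3.

3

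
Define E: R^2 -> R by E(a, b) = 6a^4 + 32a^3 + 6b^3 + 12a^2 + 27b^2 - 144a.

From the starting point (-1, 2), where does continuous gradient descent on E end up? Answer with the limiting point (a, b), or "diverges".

E is separable, so gradient descent decouples: a follows -∂E/∂a, b follows -∂E/∂b.
∂E/∂a = 24(a - 1)(a + 2)(a + 3); at a=-1 this is -96, so a increases.
∂E/∂b = 18b(b + 3); at b=2 this is 180, so b decreases.
a converges to its nearest critical value 1 (a local min of the a-part); b converges to 0. The iterate converges to (1, 0).

(1, 0)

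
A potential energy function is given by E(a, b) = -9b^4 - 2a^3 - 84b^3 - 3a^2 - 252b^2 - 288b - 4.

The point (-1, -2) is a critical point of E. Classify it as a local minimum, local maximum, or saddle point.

The mixed partial ∂²E/∂a∂b is 0, so the Hessian at any point is diag(E_aa, E_bb) = diag(-6(2a + 1), -36(3b^2 + 14b + 14)).
At (-1, -2): H = diag(6, 72).
Both eigenvalues are positive, so H is positive definite: a local minimum.

local minimum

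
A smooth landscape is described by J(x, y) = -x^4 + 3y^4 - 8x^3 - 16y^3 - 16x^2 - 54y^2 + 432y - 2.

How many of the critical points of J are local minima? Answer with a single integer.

2

J separates as a function of x plus a function of y, so ∇J=0 decouples.
∂J/∂x = -4x(x + 2)(x + 4) = 0 at x ∈ {-4, -2, 0}; ∂J/∂y = 12(y - 4)(y - 3)(y + 3) = 0 at y ∈ {-3, 3, 4}.
The Hessian is diagonal: diag(J_xx, J_yy). Second derivatives: J_xx(-4)=-32, J_xx(-2)=16, J_xx(0)=-32; J_yy(-3)=504, J_yy(3)=-72, J_yy(4)=84.
Local minima occur where both diagonal entries positive: (-2, -3), (-2, 4). Count: 2.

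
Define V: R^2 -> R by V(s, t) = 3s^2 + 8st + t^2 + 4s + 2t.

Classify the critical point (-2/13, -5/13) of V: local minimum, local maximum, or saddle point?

saddle point

The Hessian of V is constant: H = [[6, 8], [8, 2]].
det(H) = 6·2 − 8² = -52.
Since det(H) < 0, H is indefinite and the critical point is a saddle point.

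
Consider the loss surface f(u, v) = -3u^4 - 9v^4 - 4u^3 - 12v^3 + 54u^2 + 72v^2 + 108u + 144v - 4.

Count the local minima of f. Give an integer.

1

f separates as a function of u plus a function of v, so ∇f=0 decouples.
∂f/∂u = -12(u - 3)(u + 1)(u + 3) = 0 at u ∈ {-3, -1, 3}; ∂f/∂v = -36(v - 2)(v + 1)(v + 2) = 0 at v ∈ {-2, -1, 2}.
The Hessian is diagonal: diag(f_uu, f_vv). Second derivatives: f_uu(-3)=-144, f_uu(-1)=96, f_uu(3)=-288; f_vv(-2)=-144, f_vv(-1)=108, f_vv(2)=-432.
Local minima occur where both diagonal entries positive: (-1, -1). Count: 1.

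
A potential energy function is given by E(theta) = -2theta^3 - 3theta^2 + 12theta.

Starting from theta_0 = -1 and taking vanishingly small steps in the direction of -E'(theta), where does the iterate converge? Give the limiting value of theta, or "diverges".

E'(theta) = -6(theta - 1)(theta + 2), so E'(-1) = 12.
Gradient descent moves in the -E' direction, i.e. theta is decreasing.
The nearest critical point in that direction is theta = -2, where E'' = 18 > 0 (a local minimum). The iterate converges there.

-2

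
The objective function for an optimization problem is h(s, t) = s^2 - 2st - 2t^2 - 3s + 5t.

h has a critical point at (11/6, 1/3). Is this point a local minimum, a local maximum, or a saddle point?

saddle point

The Hessian of h is constant: H = [[2, -2], [-2, -4]].
det(H) = 2·(-4) − (-2)² = -12.
Since det(H) < 0, H is indefinite and the critical point is a saddle point.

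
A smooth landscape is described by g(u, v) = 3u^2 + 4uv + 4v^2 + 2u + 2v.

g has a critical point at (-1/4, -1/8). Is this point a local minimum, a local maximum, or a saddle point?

local minimum

The Hessian of g is constant: H = [[6, 4], [4, 8]].
det(H) = 6·8 − 4² = 32.
det(H) > 0 and tr(H) = 14 > 0, so H is positive definite and the point is a local minimum.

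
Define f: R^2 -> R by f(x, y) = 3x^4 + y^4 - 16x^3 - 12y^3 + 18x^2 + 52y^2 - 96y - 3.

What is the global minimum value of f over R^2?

f(x,y) separates as P(x) + Q(y) − 3, so its minimum is min P + min Q − 3.
P'(x) = 12x(x - 3)(x - 1) vanishes at x ∈ {0, 1, 3}; Q'(y) = 4(y - 4)(y - 3)(y - 2) vanishes at y ∈ {2, 3, 4}.
Local minima of P (where P''>0): P(0)=0, P(3)=-27. Local minima of Q: Q(2)=-64, Q(4)=-64.
So the global minimum of f is P(3) + Q(2) − 3 = -27 − 64 − 3 = -94, attained at (3, 2).

-94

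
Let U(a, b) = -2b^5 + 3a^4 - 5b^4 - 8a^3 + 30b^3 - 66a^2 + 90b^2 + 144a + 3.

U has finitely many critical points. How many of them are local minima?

U separates as a function of a plus a function of b, so ∇U=0 decouples.
∂U/∂a = 12(a - 4)(a - 1)(a + 3) = 0 at a ∈ {-3, 1, 4}; ∂U/∂b = -10b(b - 3)(b + 2)(b + 3) = 0 at b ∈ {-3, -2, 0, 3}.
The Hessian is diagonal: diag(U_aa, U_bb). Second derivatives: U_aa(-3)=336, U_aa(1)=-144, U_aa(4)=252; U_bb(-3)=180, U_bb(-2)=-100, U_bb(0)=180, U_bb(3)=-900.
Local minima occur where both diagonal entries positive: (-3, -3), (-3, 0), (4, -3), (4, 0). Count: 4.

4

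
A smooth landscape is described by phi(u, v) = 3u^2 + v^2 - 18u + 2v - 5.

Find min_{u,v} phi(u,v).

phi(u,v) separates as P(u) + Q(v) − 5, so its minimum is min P + min Q − 5.
P'(u) = 6u - 18 vanishes at u ∈ {3}; Q'(v) = 2v + 2 vanishes at v ∈ {-1}.
Local minima of P (where P''>0): P(3)=-27. Local minima of Q: Q(-1)=-1.
So the global minimum of phi is P(3) + Q(-1) − 5 = -27 − 1 − 5 = -33, attained at (3, -1).

-33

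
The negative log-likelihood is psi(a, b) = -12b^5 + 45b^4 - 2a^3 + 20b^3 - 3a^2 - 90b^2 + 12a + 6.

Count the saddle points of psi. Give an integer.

psi separates as a function of a plus a function of b, so ∇psi=0 decouples.
∂psi/∂a = -6(a - 1)(a + 2) = 0 at a ∈ {-2, 1}; ∂psi/∂b = -60b(b - 3)(b - 1)(b + 1) = 0 at b ∈ {-1, 0, 1, 3}.
The Hessian is diagonal: diag(psi_aa, psi_bb). Second derivatives: psi_aa(-2)=18, psi_aa(1)=-18; psi_bb(-1)=480, psi_bb(0)=-180, psi_bb(1)=240, psi_bb(3)=-1440.
Saddle points occur where the two diagonal entries have opposite signs: (-2, 0), (-2, 3), (1, -1), (1, 1). Count: 4.

4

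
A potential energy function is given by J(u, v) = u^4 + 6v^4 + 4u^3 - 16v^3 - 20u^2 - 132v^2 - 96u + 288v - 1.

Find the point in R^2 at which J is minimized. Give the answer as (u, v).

J(u,v) separates as P(u) + Q(v) − 1, so its minimum is min P + min Q − 1.
P'(u) = 4(u - 3)(u + 2)(u + 4) vanishes at u ∈ {-4, -2, 3}; Q'(v) = 24(v - 4)(v - 1)(v + 3) vanishes at v ∈ {-3, 1, 4}.
Local minima of P (where P''>0): P(-4)=64, P(3)=-279. Local minima of Q: Q(-3)=-1134, Q(4)=-448.
So the global minimum of J is P(3) + Q(-3) − 1 = -279 − 1134 − 1 = -1414, attained at (3, -3).

(3, -3)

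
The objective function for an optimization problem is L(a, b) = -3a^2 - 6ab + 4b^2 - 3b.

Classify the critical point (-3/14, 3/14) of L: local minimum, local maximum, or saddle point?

saddle point

The Hessian of L is constant: H = [[-6, -6], [-6, 8]].
det(H) = (-6)·8 − (-6)² = -84.
Since det(H) < 0, H is indefinite and the critical point is a saddle point.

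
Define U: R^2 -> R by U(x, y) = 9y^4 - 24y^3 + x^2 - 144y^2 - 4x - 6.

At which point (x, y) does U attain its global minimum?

U(x,y) separates as P(x) + Q(y) − 6, so its minimum is min P + min Q − 6.
P'(x) = 2x - 4 vanishes at x ∈ {2}; Q'(y) = 36y(y - 4)(y + 2) vanishes at y ∈ {-2, 0, 4}.
Local minima of P (where P''>0): P(2)=-4. Local minima of Q: Q(-2)=-240, Q(4)=-1536.
So the global minimum of U is P(2) + Q(4) − 6 = -4 − 1536 − 6 = -1546, attained at (2, 4).

(2, 4)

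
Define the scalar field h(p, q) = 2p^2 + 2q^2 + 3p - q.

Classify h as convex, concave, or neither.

h is quadratic, so its Hessian is the constant matrix H = [[4, 0], [0, 4]].
det(H) = 16, tr(H) = 8.
det(H) > 0 and tr(H) > 0, so H is positive definite everywhere: convex.

convex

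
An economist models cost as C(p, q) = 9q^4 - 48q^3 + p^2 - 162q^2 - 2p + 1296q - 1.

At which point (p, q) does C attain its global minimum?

C(p,q) separates as A(p) + B(q) − 1, so its minimum is min A + min B − 1.
A'(p) = 2p - 2 vanishes at p ∈ {1}; B'(q) = 36(q - 4)(q - 3)(q + 3) vanishes at q ∈ {-3, 3, 4}.
Local minima of A (where A''>0): A(1)=-1. Local minima of B: B(-3)=-3321, B(4)=1824.
So the global minimum of C is A(1) + B(-3) − 1 = -1 − 3321 − 1 = -3323, attained at (1, -3).

(1, -3)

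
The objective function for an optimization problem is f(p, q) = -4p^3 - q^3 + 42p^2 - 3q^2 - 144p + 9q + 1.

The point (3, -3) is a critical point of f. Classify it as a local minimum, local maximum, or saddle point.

local minimum

The mixed partial ∂²f/∂p∂q is 0, so the Hessian at any point is diag(f_pp, f_qq) = diag(12(-2p + 7), -6(q + 1)).
At (3, -3): H = diag(12, 12).
Both eigenvalues are positive, so H is positive definite: a local minimum.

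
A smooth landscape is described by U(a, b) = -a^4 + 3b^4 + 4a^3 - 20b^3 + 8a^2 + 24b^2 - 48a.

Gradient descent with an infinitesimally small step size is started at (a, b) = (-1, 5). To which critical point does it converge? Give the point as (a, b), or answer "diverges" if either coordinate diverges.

U is separable, so gradient descent decouples: a follows -∂U/∂a, b follows -∂U/∂b.
∂U/∂a = -4(a - 3)(a - 2)(a + 2); at a=-1 this is -48, so a increases.
∂U/∂b = 12b(b - 4)(b - 1); at b=5 this is 240, so b decreases.
a converges to its nearest critical value 2 (a local min of the a-part); b converges to 4. The iterate converges to (2, 4).

(2, 4)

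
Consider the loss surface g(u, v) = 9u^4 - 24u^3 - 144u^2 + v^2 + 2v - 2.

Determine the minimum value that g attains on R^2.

-1539

g(u,v) separates as P(u) + Q(v) − 2, so its minimum is min P + min Q − 2.
P'(u) = 36u(u - 4)(u + 2) vanishes at u ∈ {-2, 0, 4}; Q'(v) = 2v + 2 vanishes at v ∈ {-1}.
Local minima of P (where P''>0): P(-2)=-240, P(4)=-1536. Local minima of Q: Q(-1)=-1.
So the global minimum of g is P(4) + Q(-1) − 2 = -1536 − 1 − 2 = -1539, attained at (4, -1).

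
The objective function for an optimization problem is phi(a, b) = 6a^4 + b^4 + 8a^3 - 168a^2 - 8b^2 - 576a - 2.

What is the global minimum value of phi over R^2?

-2962

phi(a,b) separates as P(a) + Q(b) − 2, so its minimum is min P + min Q − 2.
P'(a) = 24(a - 4)(a + 2)(a + 3) vanishes at a ∈ {-3, -2, 4}; Q'(b) = 4b(b - 2)(b + 2) vanishes at b ∈ {-2, 0, 2}.
Local minima of P (where P''>0): P(-3)=486, P(4)=-2944. Local minima of Q: Q(-2)=-16, Q(2)=-16.
So the global minimum of phi is P(4) + Q(-2) − 2 = -2944 − 16 − 2 = -2962, attained at (4, -2).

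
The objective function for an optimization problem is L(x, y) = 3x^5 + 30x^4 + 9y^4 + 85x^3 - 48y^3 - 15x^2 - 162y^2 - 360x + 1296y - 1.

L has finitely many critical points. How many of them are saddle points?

L separates as a function of x plus a function of y, so ∇L=0 decouples.
∂L/∂x = 15(x - 1)(x + 2)(x + 3)(x + 4) = 0 at x ∈ {-4, -3, -2, 1}; ∂L/∂y = 36(y - 4)(y - 3)(y + 3) = 0 at y ∈ {-3, 3, 4}.
The Hessian is diagonal: diag(L_xx, L_yy). Second derivatives: L_xx(-4)=-150, L_xx(-3)=60, L_xx(-2)=-90, L_xx(1)=900; L_yy(-3)=1512, L_yy(3)=-216, L_yy(4)=252.
Saddle points occur where the two diagonal entries have opposite signs: (-4, -3), (-4, 4), (-3, 3), (-2, -3), (-2, 4), (1, 3). Count: 6.

6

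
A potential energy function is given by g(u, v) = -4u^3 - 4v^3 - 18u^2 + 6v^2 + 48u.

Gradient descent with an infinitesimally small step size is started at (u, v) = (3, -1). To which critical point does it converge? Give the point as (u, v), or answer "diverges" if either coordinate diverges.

diverges

g is separable, so gradient descent decouples: u follows -∂g/∂u, v follows -∂g/∂v.
∂g/∂u = -12(u - 1)(u + 4); at u=3 this is -168, so u increases.
∂g/∂v = -12v(v - 1); at v=-1 this is -24, so v increases.
The u-coordinate has no critical point in that direction and runs off to infinity.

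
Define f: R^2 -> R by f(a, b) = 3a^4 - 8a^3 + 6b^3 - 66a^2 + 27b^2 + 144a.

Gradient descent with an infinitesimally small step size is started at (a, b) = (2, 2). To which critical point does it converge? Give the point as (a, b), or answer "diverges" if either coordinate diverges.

(4, 0)

f is separable, so gradient descent decouples: a follows -∂f/∂a, b follows -∂f/∂b.
∂f/∂a = 12(a - 4)(a - 1)(a + 3); at a=2 this is -120, so a increases.
∂f/∂b = 18b(b + 3); at b=2 this is 180, so b decreases.
a converges to its nearest critical value 4 (a local min of the a-part); b converges to 0. The iterate converges to (4, 0).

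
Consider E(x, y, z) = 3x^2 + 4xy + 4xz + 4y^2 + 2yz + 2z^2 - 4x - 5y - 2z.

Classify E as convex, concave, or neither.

convex

E is quadratic, so its Hessian is the constant matrix H = [[6, 4, 4], [4, 8, 2], [4, 2, 4]].
Leading principal minors: 6, 32, 40.
All positive ⇒ H ≻ 0 ⇒ convex.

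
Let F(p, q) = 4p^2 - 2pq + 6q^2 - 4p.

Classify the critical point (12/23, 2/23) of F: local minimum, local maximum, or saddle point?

local minimum

The Hessian of F is constant: H = [[8, -2], [-2, 12]].
det(H) = 8·12 − (-2)² = 92.
det(H) > 0 and tr(H) = 20 > 0, so H is positive definite and the point is a local minimum.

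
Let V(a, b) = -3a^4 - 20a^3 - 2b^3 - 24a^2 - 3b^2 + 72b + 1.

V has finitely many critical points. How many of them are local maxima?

V separates as a function of a plus a function of b, so ∇V=0 decouples.
∂V/∂a = -12a(a + 1)(a + 4) = 0 at a ∈ {-4, -1, 0}; ∂V/∂b = -6(b - 3)(b + 4) = 0 at b ∈ {-4, 3}.
The Hessian is diagonal: diag(V_aa, V_bb). Second derivatives: V_aa(-4)=-144, V_aa(-1)=36, V_aa(0)=-48; V_bb(-4)=42, V_bb(3)=-42.
Local maxima occur where both diagonal entries negative: (-4, 3), (0, 3). Count: 2.

2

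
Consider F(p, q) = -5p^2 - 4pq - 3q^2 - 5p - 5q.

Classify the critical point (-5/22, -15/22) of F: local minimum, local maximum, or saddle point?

local maximum

The Hessian of F is constant: H = [[-10, -4], [-4, -6]].
det(H) = (-10)·(-6) − (-4)² = 44.
det(H) > 0 and tr(H) = -16 < 0, so H is negative definite and the point is a local maximum.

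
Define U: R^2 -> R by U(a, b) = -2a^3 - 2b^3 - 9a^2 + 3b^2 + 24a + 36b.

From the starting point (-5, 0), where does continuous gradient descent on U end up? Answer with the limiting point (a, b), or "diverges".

U is separable, so gradient descent decouples: a follows -∂U/∂a, b follows -∂U/∂b.
∂U/∂a = -6(a - 1)(a + 4); at a=-5 this is -36, so a increases.
∂U/∂b = -6(b - 3)(b + 2); at b=0 this is 36, so b decreases.
a converges to its nearest critical value -4 (a local min of the a-part); b converges to -2. The iterate converges to (-4, -2).

(-4, -2)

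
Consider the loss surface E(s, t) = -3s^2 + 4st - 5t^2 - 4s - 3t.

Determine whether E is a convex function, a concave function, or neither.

concave

E is quadratic, so its Hessian is the constant matrix H = [[-6, 4], [4, -10]].
det(H) = 44, tr(H) = -16.
det(H) > 0 and tr(H) < 0, so H is negative definite everywhere: concave.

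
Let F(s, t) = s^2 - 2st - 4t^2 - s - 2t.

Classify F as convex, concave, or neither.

F is quadratic, so its Hessian is the constant matrix H = [[2, -2], [-2, -8]].
det(H) = -20, tr(H) = -6.
det(H) < 0, so H is indefinite: neither convex nor concave.

neither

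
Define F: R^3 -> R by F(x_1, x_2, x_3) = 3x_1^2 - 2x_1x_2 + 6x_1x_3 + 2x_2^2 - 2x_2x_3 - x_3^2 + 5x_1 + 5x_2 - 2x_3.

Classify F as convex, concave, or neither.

F is quadratic, so its Hessian is the constant matrix H = [[6, -2, 6], [-2, 4, -2], [6, -2, -2]].
Leading principal minors: 6, 20, -160.
Neither pattern holds ⇒ H is indefinite ⇒ neither convex nor concave.

neither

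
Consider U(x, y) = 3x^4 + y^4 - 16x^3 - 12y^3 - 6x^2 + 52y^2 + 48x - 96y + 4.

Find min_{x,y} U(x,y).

U(x,y) separates as P(x) + Q(y) + 4, so its minimum is min P + min Q + 4.
P'(x) = 12(x - 4)(x - 1)(x + 1) vanishes at x ∈ {-1, 1, 4}; Q'(y) = 4(y - 4)(y - 3)(y - 2) vanishes at y ∈ {2, 3, 4}.
Local minima of P (where P''>0): P(-1)=-35, P(4)=-160. Local minima of Q: Q(2)=-64, Q(4)=-64.
So the global minimum of U is P(4) + Q(2) + 4 = -160 − 64 + 4 = -220, attained at (4, 2).

-220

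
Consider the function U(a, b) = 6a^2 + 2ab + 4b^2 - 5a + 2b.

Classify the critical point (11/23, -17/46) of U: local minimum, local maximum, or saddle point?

The Hessian of U is constant: H = [[12, 2], [2, 8]].
det(H) = 12·8 − 2² = 92.
det(H) > 0 and tr(H) = 20 > 0, so H is positive definite and the point is a local minimum.

local minimum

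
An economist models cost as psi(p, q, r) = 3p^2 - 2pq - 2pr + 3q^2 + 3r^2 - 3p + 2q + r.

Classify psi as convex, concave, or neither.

psi is quadratic, so its Hessian is the constant matrix H = [[6, -2, -2], [-2, 6, 0], [-2, 0, 6]].
Leading principal minors: 6, 32, 168.
All positive ⇒ H ≻ 0 ⇒ convex.

convex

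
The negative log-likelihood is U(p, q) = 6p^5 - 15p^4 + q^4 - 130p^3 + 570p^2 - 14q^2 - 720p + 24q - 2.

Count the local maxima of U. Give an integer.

U separates as a function of p plus a function of q, so ∇U=0 decouples.
∂U/∂p = 30(p - 3)(p - 2)(p - 1)(p + 4) = 0 at p ∈ {-4, 1, 2, 3}; ∂U/∂q = 4(q - 2)(q - 1)(q + 3) = 0 at q ∈ {-3, 1, 2}.
The Hessian is diagonal: diag(U_pp, U_qq). Second derivatives: U_pp(-4)=-6300, U_pp(1)=300, U_pp(2)=-180, U_pp(3)=420; U_qq(-3)=80, U_qq(1)=-16, U_qq(2)=20.
Local maxima occur where both diagonal entries negative: (-4, 1), (2, 1). Count: 2.

2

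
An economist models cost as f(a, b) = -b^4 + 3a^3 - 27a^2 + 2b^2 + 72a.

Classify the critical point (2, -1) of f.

local maximum

The mixed partial ∂²f/∂a∂b is 0, so the Hessian at any point is diag(f_aa, f_bb) = diag(18(a - 3), 4(-3b^2 + 1)).
At (2, -1): H = diag(-18, -8).
Both eigenvalues are negative, so H is negative definite: a local maximum.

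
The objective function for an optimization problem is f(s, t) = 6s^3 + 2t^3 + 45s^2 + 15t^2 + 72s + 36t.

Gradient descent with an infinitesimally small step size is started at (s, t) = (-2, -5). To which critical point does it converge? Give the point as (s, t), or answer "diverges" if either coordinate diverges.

f is separable, so gradient descent decouples: s follows -∂f/∂s, t follows -∂f/∂t.
∂f/∂s = 18(s + 1)(s + 4); at s=-2 this is -36, so s increases.
∂f/∂t = 6(t + 2)(t + 3); at t=-5 this is 36, so t decreases.
The t-coordinate has no critical point in that direction and runs off to infinity.

diverges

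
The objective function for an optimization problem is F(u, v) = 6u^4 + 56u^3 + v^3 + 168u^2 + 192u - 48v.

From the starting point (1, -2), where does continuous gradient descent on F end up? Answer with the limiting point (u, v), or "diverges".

F is separable, so gradient descent decouples: u follows -∂F/∂u, v follows -∂F/∂v.
∂F/∂u = 24(u + 1)(u + 2)(u + 4); at u=1 this is 720, so u decreases.
∂F/∂v = 3(v - 4)(v + 4); at v=-2 this is -36, so v increases.
u converges to its nearest critical value -1 (a local min of the u-part); v converges to 4. The iterate converges to (-1, 4).

(-1, 4)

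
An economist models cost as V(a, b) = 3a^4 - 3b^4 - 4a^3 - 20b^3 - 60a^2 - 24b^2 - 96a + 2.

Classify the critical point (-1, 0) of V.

The mixed partial ∂²V/∂a∂b is 0, so the Hessian at any point is diag(V_aa, V_bb) = diag(12(3a^2 - 2a - 10), -12(3b^2 + 10b + 4)).
At (-1, 0): H = diag(-60, -48).
Both eigenvalues are negative, so H is negative definite: a local maximum.

local maximum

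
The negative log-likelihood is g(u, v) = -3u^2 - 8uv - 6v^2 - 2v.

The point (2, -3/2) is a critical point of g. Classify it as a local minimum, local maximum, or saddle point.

local maximum

The Hessian of g is constant: H = [[-6, -8], [-8, -12]].
det(H) = (-6)·(-12) − (-8)² = 8.
det(H) > 0 and tr(H) = -18 < 0, so H is negative definite and the point is a local maximum.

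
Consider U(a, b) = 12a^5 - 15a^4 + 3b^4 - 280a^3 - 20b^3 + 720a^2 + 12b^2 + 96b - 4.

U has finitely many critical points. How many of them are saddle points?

U separates as a function of a plus a function of b, so ∇U=0 decouples.
∂U/∂a = 60a(a - 3)(a - 2)(a + 4) = 0 at a ∈ {-4, 0, 2, 3}; ∂U/∂b = 12(b - 4)(b - 2)(b + 1) = 0 at b ∈ {-1, 2, 4}.
The Hessian is diagonal: diag(U_aa, U_bb). Second derivatives: U_aa(-4)=-10080, U_aa(0)=1440, U_aa(2)=-720, U_aa(3)=1260; U_bb(-1)=180, U_bb(2)=-72, U_bb(4)=120.
Saddle points occur where the two diagonal entries have opposite signs: (-4, -1), (-4, 4), (0, 2), (2, -1), (2, 4), (3, 2). Count: 6.

6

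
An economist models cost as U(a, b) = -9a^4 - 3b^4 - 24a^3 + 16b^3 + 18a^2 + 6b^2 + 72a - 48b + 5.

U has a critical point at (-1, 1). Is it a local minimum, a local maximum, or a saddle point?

The mixed partial ∂²U/∂a∂b is 0, so the Hessian at any point is diag(U_aa, U_bb) = diag(36(-3a^2 - 4a + 1), 12(-3b^2 + 8b + 1)).
At (-1, 1): H = diag(72, 72).
Both eigenvalues are positive, so H is positive definite: a local minimum.

local minimum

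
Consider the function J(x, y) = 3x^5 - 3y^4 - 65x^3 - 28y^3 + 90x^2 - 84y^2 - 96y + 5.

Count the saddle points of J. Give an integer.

J separates as a function of x plus a function of y, so ∇J=0 decouples.
∂J/∂x = 15x(x - 3)(x - 1)(x + 4) = 0 at x ∈ {-4, 0, 1, 3}; ∂J/∂y = -12(y + 1)(y + 2)(y + 4) = 0 at y ∈ {-4, -2, -1}.
The Hessian is diagonal: diag(J_xx, J_yy). Second derivatives: J_xx(-4)=-2100, J_xx(0)=180, J_xx(1)=-150, J_xx(3)=630; J_yy(-4)=-72, J_yy(-2)=24, J_yy(-1)=-36.
Saddle points occur where the two diagonal entries have opposite signs: (-4, -2), (0, -4), (0, -1), (1, -2), (3, -4), (3, -1). Count: 6.

6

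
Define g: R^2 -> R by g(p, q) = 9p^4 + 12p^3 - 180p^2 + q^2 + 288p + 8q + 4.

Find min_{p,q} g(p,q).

g(p,q) separates as A(p) + B(q) + 4, so its minimum is min A + min B + 4.
A'(p) = 36(p - 2)(p - 1)(p + 4) vanishes at p ∈ {-4, 1, 2}; B'(q) = 2q + 8 vanishes at q ∈ {-4}.
Local minima of A (where A''>0): A(-4)=-2496, A(2)=96. Local minima of B: B(-4)=-16.
So the global minimum of g is A(-4) + B(-4) + 4 = -2496 − 16 + 4 = -2508, attained at (-4, -4).

-2508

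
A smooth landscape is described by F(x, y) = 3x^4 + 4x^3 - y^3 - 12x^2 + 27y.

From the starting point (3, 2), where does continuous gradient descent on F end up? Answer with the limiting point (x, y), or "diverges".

F is separable, so gradient descent decouples: x follows -∂F/∂x, y follows -∂F/∂y.
∂F/∂x = 12x(x - 1)(x + 2); at x=3 this is 360, so x decreases.
∂F/∂y = -3(y - 3)(y + 3); at y=2 this is 15, so y decreases.
x converges to its nearest critical value 1 (a local min of the x-part); y converges to -3. The iterate converges to (1, -3).

(1, -3)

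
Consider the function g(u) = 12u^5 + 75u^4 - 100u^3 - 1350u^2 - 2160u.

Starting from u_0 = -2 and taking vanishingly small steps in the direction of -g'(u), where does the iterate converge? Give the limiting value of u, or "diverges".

-3

g'(u) = 60(u - 3)(u + 1)(u + 3)(u + 4), so g'(-2) = 600.
Gradient descent moves in the -g' direction, i.e. u is decreasing.
The nearest critical point in that direction is u = -3, where g'' = 720 > 0 (a local minimum). The iterate converges there.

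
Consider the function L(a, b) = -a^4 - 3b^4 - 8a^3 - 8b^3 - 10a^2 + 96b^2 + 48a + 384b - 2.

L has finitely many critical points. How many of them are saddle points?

4

L separates as a function of a plus a function of b, so ∇L=0 decouples.
∂L/∂a = -4(a - 1)(a + 3)(a + 4) = 0 at a ∈ {-4, -3, 1}; ∂L/∂b = -12(b - 4)(b + 2)(b + 4) = 0 at b ∈ {-4, -2, 4}.
The Hessian is diagonal: diag(L_aa, L_bb). Second derivatives: L_aa(-4)=-20, L_aa(-3)=16, L_aa(1)=-80; L_bb(-4)=-192, L_bb(-2)=144, L_bb(4)=-576.
Saddle points occur where the two diagonal entries have opposite signs: (-4, -2), (-3, -4), (-3, 4), (1, -2). Count: 4.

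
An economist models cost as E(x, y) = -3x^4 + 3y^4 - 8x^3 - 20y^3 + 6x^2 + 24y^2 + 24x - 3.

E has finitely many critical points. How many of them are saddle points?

E separates as a function of x plus a function of y, so ∇E=0 decouples.
∂E/∂x = -12(x - 1)(x + 1)(x + 2) = 0 at x ∈ {-2, -1, 1}; ∂E/∂y = 12y(y - 4)(y - 1) = 0 at y ∈ {0, 1, 4}.
The Hessian is diagonal: diag(E_xx, E_yy). Second derivatives: E_xx(-2)=-36, E_xx(-1)=24, E_xx(1)=-72; E_yy(0)=48, E_yy(1)=-36, E_yy(4)=144.
Saddle points occur where the two diagonal entries have opposite signs: (-2, 0), (-2, 4), (-1, 1), (1, 0), (1, 4). Count: 5.

5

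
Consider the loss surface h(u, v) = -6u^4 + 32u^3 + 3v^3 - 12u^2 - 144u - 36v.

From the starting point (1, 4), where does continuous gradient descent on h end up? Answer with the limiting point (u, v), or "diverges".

h is separable, so gradient descent decouples: u follows -∂h/∂u, v follows -∂h/∂v.
∂h/∂u = -24(u - 3)(u - 2)(u + 1); at u=1 this is -96, so u increases.
∂h/∂v = 9(v - 2)(v + 2); at v=4 this is 108, so v decreases.
u converges to its nearest critical value 2 (a local min of the u-part); v converges to 2. The iterate converges to (2, 2).

(2, 2)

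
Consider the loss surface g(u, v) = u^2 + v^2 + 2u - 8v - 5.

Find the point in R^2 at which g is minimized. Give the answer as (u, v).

g(u,v) separates as P(u) + Q(v) − 5, so its minimum is min P + min Q − 5.
P'(u) = 2u + 2 vanishes at u ∈ {-1}; Q'(v) = 2v - 8 vanishes at v ∈ {4}.
Local minima of P (where P''>0): P(-1)=-1. Local minima of Q: Q(4)=-16.
So the global minimum of g is P(-1) + Q(4) − 5 = -1 − 16 − 5 = -22, attained at (-1, 4).

(-1, 4)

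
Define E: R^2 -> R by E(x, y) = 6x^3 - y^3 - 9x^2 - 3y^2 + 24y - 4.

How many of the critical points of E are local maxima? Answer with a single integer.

1

E separates as a function of x plus a function of y, so ∇E=0 decouples.
∂E/∂x = 18x(x - 1) = 0 at x ∈ {0, 1}; ∂E/∂y = -3(y - 2)(y + 4) = 0 at y ∈ {-4, 2}.
The Hessian is diagonal: diag(E_xx, E_yy). Second derivatives: E_xx(0)=-18, E_xx(1)=18; E_yy(-4)=18, E_yy(2)=-18.
Local maxima occur where both diagonal entries negative: (0, 2). Count: 1.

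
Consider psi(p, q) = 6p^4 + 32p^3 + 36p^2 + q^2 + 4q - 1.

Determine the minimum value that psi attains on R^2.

-59

psi(p,q) separates as A(p) + B(q) − 1, so its minimum is min A + min B − 1.
A'(p) = 24p(p + 1)(p + 3) vanishes at p ∈ {-3, -1, 0}; B'(q) = 2q + 4 vanishes at q ∈ {-2}.
Local minima of A (where A''>0): A(-3)=-54, A(0)=0. Local minima of B: B(-2)=-4.
So the global minimum of psi is A(-3) + B(-2) − 1 = -54 − 4 − 1 = -59, attained at (-3, -2).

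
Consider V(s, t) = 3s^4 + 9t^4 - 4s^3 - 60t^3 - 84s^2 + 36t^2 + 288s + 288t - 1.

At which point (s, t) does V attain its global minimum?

V(s,t) separates as P(s) + Q(t) − 1, so its minimum is min P + min Q − 1.
P'(s) = 12(s - 3)(s - 2)(s + 4) vanishes at s ∈ {-4, 2, 3}; Q'(t) = 36(t - 4)(t - 2)(t + 1) vanishes at t ∈ {-1, 2, 4}.
Local minima of P (where P''>0): P(-4)=-1472, P(3)=243. Local minima of Q: Q(-1)=-183, Q(4)=192.
So the global minimum of V is P(-4) + Q(-1) − 1 = -1472 − 183 − 1 = -1656, attained at (-4, -1).

(-4, -1)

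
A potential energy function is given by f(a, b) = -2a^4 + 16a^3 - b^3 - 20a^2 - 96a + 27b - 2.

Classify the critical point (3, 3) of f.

The mixed partial ∂²f/∂a∂b is 0, so the Hessian at any point is diag(f_aa, f_bb) = diag(8(-3a^2 + 12a - 5), -6b).
At (3, 3): H = diag(32, -18).
The eigenvalues have opposite signs, so H is indefinite: a saddle point.

saddle point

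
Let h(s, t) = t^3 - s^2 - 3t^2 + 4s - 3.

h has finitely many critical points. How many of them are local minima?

0

h separates as a function of s plus a function of t, so ∇h=0 decouples.
∂h/∂s = -2(s - 2) = 0 at s ∈ {2}; ∂h/∂t = 3t(t - 2) = 0 at t ∈ {0, 2}.
The Hessian is diagonal: diag(h_ss, h_tt). Second derivatives: h_ss(2)=-2; h_tt(0)=-6, h_tt(2)=6.
Local minima occur where both diagonal entries positive: none. Count: 0.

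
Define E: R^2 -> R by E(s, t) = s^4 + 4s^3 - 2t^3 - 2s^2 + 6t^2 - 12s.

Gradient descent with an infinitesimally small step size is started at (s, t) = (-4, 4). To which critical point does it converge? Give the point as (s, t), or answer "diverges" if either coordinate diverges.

diverges

E is separable, so gradient descent decouples: s follows -∂E/∂s, t follows -∂E/∂t.
∂E/∂s = 4(s - 1)(s + 1)(s + 3); at s=-4 this is -60, so s increases.
∂E/∂t = -6t(t - 2); at t=4 this is -48, so t increases.
The t-coordinate has no critical point in that direction and runs off to infinity.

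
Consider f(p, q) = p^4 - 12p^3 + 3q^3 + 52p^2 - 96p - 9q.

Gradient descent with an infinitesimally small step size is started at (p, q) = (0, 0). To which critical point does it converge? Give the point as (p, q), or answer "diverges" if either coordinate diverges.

(2, 1)

f is separable, so gradient descent decouples: p follows -∂f/∂p, q follows -∂f/∂q.
∂f/∂p = 4(p - 4)(p - 3)(p - 2); at p=0 this is -96, so p increases.
∂f/∂q = 9(q - 1)(q + 1); at q=0 this is -9, so q increases.
p converges to its nearest critical value 2 (a local min of the p-part); q converges to 1. The iterate converges to (2, 1).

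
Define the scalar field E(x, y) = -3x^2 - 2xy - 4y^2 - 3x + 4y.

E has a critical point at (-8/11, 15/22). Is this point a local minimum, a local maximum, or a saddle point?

The Hessian of E is constant: H = [[-6, -2], [-2, -8]].
det(H) = (-6)·(-8) − (-2)² = 44.
det(H) > 0 and tr(H) = -14 < 0, so H is negative definite and the point is a local maximum.

local maximum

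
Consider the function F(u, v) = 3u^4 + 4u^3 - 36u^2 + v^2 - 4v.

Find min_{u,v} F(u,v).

F(u,v) separates as P(u) + Q(v), so its minimum is min P + min Q.
P'(u) = 12u(u - 2)(u + 3) vanishes at u ∈ {-3, 0, 2}; Q'(v) = 2v - 4 vanishes at v ∈ {2}.
Local minima of P (where P''>0): P(-3)=-189, P(2)=-64. Local minima of Q: Q(2)=-4.
So the global minimum of F is P(-3) + Q(2) = -189 − 4 = -193, attained at (-3, 2).

-193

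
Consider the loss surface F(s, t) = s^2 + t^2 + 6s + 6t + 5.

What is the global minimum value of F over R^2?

-13

F(s,t) separates as P(s) + Q(t) + 5, so its minimum is min P + min Q + 5.
P'(s) = 2s + 6 vanishes at s ∈ {-3}; Q'(t) = 2(t + 3) vanishes at t ∈ {-3}.
Local minima of P (where P''>0): P(-3)=-9. Local minima of Q: Q(-3)=-9.
So the global minimum of F is P(-3) + Q(-3) + 5 = -9 − 9 + 5 = -13, attained at (-3, -3).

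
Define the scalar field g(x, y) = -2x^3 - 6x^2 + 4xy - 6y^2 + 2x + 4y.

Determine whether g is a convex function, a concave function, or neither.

The term -2x^3 is cubic, so the Hessian is not constant.
∂²g/∂x² = -12x - 12, which takes both signs as x varies (negative for sufficiently large x). A diagonal entry of the Hessian changing sign means the Hessian is neither positive- nor negative-semidefinite on all of R^2.

neither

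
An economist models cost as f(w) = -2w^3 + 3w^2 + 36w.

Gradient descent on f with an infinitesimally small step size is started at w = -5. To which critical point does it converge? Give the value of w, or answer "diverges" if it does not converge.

-2

f'(w) = -6(w - 3)(w + 2), so f'(-5) = -144.
Gradient descent moves in the -f' direction, i.e. w is increasing.
The nearest critical point in that direction is w = -2, where f'' = 30 > 0 (a local minimum). The iterate converges there.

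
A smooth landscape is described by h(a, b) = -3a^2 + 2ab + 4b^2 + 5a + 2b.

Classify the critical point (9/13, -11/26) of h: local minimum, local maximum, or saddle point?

saddle point

The Hessian of h is constant: H = [[-6, 2], [2, 8]].
det(H) = (-6)·8 − 2² = -52.
Since det(H) < 0, H is indefinite and the critical point is a saddle point.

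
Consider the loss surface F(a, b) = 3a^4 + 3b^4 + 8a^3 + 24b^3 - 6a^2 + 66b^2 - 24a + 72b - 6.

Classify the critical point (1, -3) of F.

local minimum

The mixed partial ∂²F/∂a∂b is 0, so the Hessian at any point is diag(F_aa, F_bb) = diag(12(3a^2 + 4a - 1), 12(3b^2 + 12b + 11)).
At (1, -3): H = diag(72, 24).
Both eigenvalues are positive, so H is positive definite: a local minimum.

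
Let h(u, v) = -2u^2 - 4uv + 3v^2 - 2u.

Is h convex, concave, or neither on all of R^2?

neither

h is quadratic, so its Hessian is the constant matrix H = [[-4, -4], [-4, 6]].
det(H) = -40, tr(H) = 2.
det(H) < 0, so H is indefinite: neither convex nor concave.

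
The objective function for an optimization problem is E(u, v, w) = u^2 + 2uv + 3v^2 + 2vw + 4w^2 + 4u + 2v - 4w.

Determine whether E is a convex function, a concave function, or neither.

E is quadratic, so its Hessian is the constant matrix H = [[2, 2, 0], [2, 6, 2], [0, 2, 8]].
Leading principal minors: 2, 8, 56.
All positive ⇒ H ≻ 0 ⇒ convex.

convex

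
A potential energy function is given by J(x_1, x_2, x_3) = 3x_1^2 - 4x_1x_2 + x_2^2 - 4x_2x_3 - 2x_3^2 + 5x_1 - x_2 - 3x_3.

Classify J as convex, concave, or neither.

neither

J is quadratic, so its Hessian is the constant matrix H = [[6, -4, 0], [-4, 2, -4], [0, -4, -4]].
Leading principal minors: 6, -4, -80.
Neither pattern holds ⇒ H is indefinite ⇒ neither convex nor concave.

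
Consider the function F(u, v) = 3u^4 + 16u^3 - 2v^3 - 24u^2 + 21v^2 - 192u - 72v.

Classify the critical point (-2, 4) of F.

The mixed partial ∂²F/∂u∂v is 0, so the Hessian at any point is diag(F_uu, F_vv) = diag(12(3u^2 + 8u - 4), 6(-2v + 7)).
At (-2, 4): H = diag(-96, -6).
Both eigenvalues are negative, so H is negative definite: a local maximum.

local maximum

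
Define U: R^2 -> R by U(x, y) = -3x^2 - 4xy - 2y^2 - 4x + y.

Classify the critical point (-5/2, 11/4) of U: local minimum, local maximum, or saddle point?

The Hessian of U is constant: H = [[-6, -4], [-4, -4]].
det(H) = (-6)·(-4) − (-4)² = 8.
det(H) > 0 and tr(H) = -10 < 0, so H is negative definite and the point is a local maximum.

local maximum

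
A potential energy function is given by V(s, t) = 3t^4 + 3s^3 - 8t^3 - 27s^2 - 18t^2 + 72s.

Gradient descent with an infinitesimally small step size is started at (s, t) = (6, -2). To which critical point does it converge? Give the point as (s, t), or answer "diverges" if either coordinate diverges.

V is separable, so gradient descent decouples: s follows -∂V/∂s, t follows -∂V/∂t.
∂V/∂s = 9(s - 4)(s - 2); at s=6 this is 72, so s decreases.
∂V/∂t = 12t(t - 3)(t + 1); at t=-2 this is -120, so t increases.
s converges to its nearest critical value 4 (a local min of the s-part); t converges to -1. The iterate converges to (4, -1).

(4, -1)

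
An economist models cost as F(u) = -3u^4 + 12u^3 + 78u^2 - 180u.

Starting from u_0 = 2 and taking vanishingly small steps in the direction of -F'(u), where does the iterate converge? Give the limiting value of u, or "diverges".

1

F'(u) = -12(u - 5)(u - 1)(u + 3), so F'(2) = 180.
Gradient descent moves in the -F' direction, i.e. u is decreasing.
The nearest critical point in that direction is u = 1, where F'' = 192 > 0 (a local minimum). The iterate converges there.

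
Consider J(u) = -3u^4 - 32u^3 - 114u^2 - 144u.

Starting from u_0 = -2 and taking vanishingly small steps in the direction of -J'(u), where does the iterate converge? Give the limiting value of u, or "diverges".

J'(u) = -12(u + 1)(u + 3)(u + 4), so J'(-2) = 24.
Gradient descent moves in the -J' direction, i.e. u is decreasing.
The nearest critical point in that direction is u = -3, where J'' = 24 > 0 (a local minimum). The iterate converges there.

-3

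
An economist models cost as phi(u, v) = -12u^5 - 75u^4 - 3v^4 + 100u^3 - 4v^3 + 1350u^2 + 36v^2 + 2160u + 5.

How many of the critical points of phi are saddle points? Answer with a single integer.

6

phi separates as a function of u plus a function of v, so ∇phi=0 decouples.
∂phi/∂u = -60(u - 3)(u + 1)(u + 3)(u + 4) = 0 at u ∈ {-4, -3, -1, 3}; ∂phi/∂v = -12v(v - 2)(v + 3) = 0 at v ∈ {-3, 0, 2}.
The Hessian is diagonal: diag(phi_uu, phi_vv). Second derivatives: phi_uu(-4)=1260, phi_uu(-3)=-720, phi_uu(-1)=1440, phi_uu(3)=-10080; phi_vv(-3)=-180, phi_vv(0)=72, phi_vv(2)=-120.
Saddle points occur where the two diagonal entries have opposite signs: (-4, -3), (-4, 2), (-3, 0), (-1, -3), (-1, 2), (3, 0). Count: 6.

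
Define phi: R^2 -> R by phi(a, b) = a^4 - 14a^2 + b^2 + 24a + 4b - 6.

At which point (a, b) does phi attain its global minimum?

phi(a,b) separates as P(a) + Q(b) − 6, so its minimum is min P + min Q − 6.
P'(a) = 4(a - 2)(a - 1)(a + 3) vanishes at a ∈ {-3, 1, 2}; Q'(b) = 2b + 4 vanishes at b ∈ {-2}.
Local minima of P (where P''>0): P(-3)=-117, P(2)=8. Local minima of Q: Q(-2)=-4.
So the global minimum of phi is P(-3) + Q(-2) − 6 = -117 − 4 − 6 = -127, attained at (-3, -2).

(-3, -2)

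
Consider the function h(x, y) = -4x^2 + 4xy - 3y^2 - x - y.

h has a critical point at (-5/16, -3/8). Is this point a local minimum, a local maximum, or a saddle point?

The Hessian of h is constant: H = [[-8, 4], [4, -6]].
det(H) = (-8)·(-6) − 4² = 32.
det(H) > 0 and tr(H) = -14 < 0, so H is negative definite and the point is a local maximum.

local maximum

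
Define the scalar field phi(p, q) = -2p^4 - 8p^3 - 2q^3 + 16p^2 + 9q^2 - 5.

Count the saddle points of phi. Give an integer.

3

phi separates as a function of p plus a function of q, so ∇phi=0 decouples.
∂phi/∂p = -8p(p - 1)(p + 4) = 0 at p ∈ {-4, 0, 1}; ∂phi/∂q = -6q(q - 3) = 0 at q ∈ {0, 3}.
The Hessian is diagonal: diag(phi_pp, phi_qq). Second derivatives: phi_pp(-4)=-160, phi_pp(0)=32, phi_pp(1)=-40; phi_qq(0)=18, phi_qq(3)=-18.
Saddle points occur where the two diagonal entries have opposite signs: (-4, 0), (0, 3), (1, 0). Count: 3.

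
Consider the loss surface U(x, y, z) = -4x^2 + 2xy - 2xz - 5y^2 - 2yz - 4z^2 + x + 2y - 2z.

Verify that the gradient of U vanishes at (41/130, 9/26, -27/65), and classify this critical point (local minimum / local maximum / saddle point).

∇U = (-8x + 2y - 2z + 1, 2x - 10y - 2z + 2, -2x - 2y - 8z - 2); substituting (41/130, 9/26, -27/65) gives ∇U = (0, 0, 0), so (41/130, 9/26, -27/65) is indeed a critical point.
The Hessian is constant: H = [[-8, 2, -2], [2, -10, -2], [-2, -2, -8]].
Leading principal minors: Δ₁ = -8, Δ₂ = 76, Δ₃ = -520.
The minors alternate sign starting negative (−, +, −), so H is negative definite: a local maximum.

local maximum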